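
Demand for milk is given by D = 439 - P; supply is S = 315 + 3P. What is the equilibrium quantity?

Set D = S: 439 - P = 315 + 3P.
124 = 4P, so P* = 31.
Q* = 439 − 1(31) = 408.

Q* = 408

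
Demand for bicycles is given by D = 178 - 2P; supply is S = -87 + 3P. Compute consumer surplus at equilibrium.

Consumer surplus = 1296

Equilibrium: 178 - 2P = -87 + 3P gives P* = 53, Q* = 72.
Demand choke price (D = 0): P = 89.
CS = ½(89 − 53)(72) = 1296.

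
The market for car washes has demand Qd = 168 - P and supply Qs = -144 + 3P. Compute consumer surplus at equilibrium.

Consumer surplus = 4050

Equilibrium: 168 - P = -144 + 3P gives P* = 78, Q* = 90.
Demand choke price (Qd = 0): P = 168.
CS = ½(168 − 78)(90) = 4050.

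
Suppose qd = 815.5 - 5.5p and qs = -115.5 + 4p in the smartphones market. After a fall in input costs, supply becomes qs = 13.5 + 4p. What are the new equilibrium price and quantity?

p' = 1604/19, q' = 13345/38

Original equilibrium: p* = 98, q* = 276.5.
New equilibrium: 815.5 - 5.5p = 13.5 + 4p, so 802 = 9.5p and p' = 1604/19; q' = 815.5 − 5.5(1604/19) = 13345/38.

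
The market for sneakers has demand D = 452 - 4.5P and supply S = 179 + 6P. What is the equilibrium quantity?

Q* = 335

Set D = S: 452 - 4.5P = 179 + 6P.
273 = 10.5P, so P* = 26.
Q* = 452 − 4.5(26) = 335.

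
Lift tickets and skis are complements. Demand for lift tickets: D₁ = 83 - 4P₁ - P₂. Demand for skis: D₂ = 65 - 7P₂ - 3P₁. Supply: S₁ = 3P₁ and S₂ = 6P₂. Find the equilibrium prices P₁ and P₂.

Market 1: 83 - 4P₁ - P₂ = 3P₁ → 7P₁ + P₂ = 83.
Market 2: 13P₂ + 3P₁ = 65.
Eliminating P₂: 13×(1) − 1×(2) gives 88P₁ = 1014, so P₁ = 507/44.
Back-substitute into (2): P₂ = (65 − 3×507/44) / 13 = 103/44.

P₁ = 507/44, P₂ = 103/44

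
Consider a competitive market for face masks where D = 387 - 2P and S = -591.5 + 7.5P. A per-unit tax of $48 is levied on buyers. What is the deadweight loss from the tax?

Deadweight loss = 34560/19

Pre-tax equilibrium: P* = 103, Q* = 181.
Tax on buyers shifts demand to D = 387 − 2(P + 48) = 291 - 2P.
291 - 2P = -591.5 + 7.5P gives seller price Ps = 1765/19; buyers pay Pb = 1765/19 + 48 = 2677/19.
New quantity: Q = 387 − 2(2677/19) = 1999/19.
DWL = ½ × 48 × (181 − 1999/19) = 34560/19.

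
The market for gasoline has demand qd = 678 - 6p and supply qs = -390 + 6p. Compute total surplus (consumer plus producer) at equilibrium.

Equilibrium: 678 - 6p = -390 + 6p gives p* = 89, q* = 144.
Demand choke price: p = 113; supply starts at p = 65.
CS = ½(113 − 89)(144) = 1728; PS = ½(89 − 65)(144) = 1728.

Total surplus = 3456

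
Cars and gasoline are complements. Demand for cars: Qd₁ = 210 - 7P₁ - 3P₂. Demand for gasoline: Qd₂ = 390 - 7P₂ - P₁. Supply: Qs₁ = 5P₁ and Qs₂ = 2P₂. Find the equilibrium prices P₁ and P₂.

P₁ = 48/7, P₂ = 298/7

Market 1: 210 - 7P₁ - 3P₂ = 5P₁ → 12P₁ + 3P₂ = 210.
Market 2: 9P₂ + P₁ = 390.
Eliminating P₂: 9×(1) − 3×(2) gives 105P₁ = 720, so P₁ = 48/7.
Back-substitute into (2): P₂ = (390 − 1×48/7) / 9 = 298/7.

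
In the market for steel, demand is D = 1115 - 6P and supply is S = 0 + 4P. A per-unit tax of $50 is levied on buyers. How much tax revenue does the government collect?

Tax revenue = 16300

Pre-tax equilibrium: P* = 111.5, Q* = 446.
Tax on buyers shifts demand to D = 1115 − 6(P + 50) = 815 - 6P.
815 - 6P = 0 + 4P gives seller price Ps = 81.5; buyers pay Pb = 81.5 + 50 = 131.5.
New quantity: Q = 1115 − 6(131.5) = 326.
Revenue = 50 × 326 = 16300.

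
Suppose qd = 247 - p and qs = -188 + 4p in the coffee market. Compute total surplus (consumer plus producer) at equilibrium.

Equilibrium: 247 - p = -188 + 4p gives p* = 87, q* = 160.
Demand choke price: p = 247; supply starts at p = 47.
CS = ½(247 − 87)(160) = 12800; PS = ½(87 − 47)(160) = 3200.

Total surplus = 16000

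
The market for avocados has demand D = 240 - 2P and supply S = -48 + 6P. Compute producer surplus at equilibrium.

Equilibrium: 240 - 2P = -48 + 6P gives P* = 36, Q* = 168.
Supply starts at P = 8 (where S = 0).
PS = ½(36 − 8)(168) = 2352.

Producer surplus = 2352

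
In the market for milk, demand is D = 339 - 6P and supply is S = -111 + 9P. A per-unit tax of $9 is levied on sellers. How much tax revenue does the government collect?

Pre-tax equilibrium: P* = 30, Q* = 159.
Tax on sellers shifts supply to S = -111 + 9(P − 9) = -192 + 9P.
339 - 6P = -192 + 9P gives buyer price Pb = 35.4; sellers receive Ps = 35.4 − 9 = 26.4.
New quantity: Q = 339 − 6(35.4) = 126.6.
Revenue = 9 × 126.6 = 1139.4.

Tax revenue = 1139.4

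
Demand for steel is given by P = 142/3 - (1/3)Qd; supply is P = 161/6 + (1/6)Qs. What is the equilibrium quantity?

Set the two price expressions equal: 142/3 - (1/3)Q = 161/6 + (1/6)Q.
20.5 = 0.5Q, so Q* = 41.
P* = 142/3 − (1/3)(41) = 101/3.

Q* = 41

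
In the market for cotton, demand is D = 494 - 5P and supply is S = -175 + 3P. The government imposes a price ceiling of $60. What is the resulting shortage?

Shortage = 189

Equilibrium price would be P* = 83.625, so the ceiling at 60 binds.
At P = 60: D = 494 − 5(60) = 194, S = -175 + 3(60) = 5.
Shortage = 194 − 5 = 189.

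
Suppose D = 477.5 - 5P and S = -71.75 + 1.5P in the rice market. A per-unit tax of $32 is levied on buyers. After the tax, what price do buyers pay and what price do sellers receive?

Pre-tax equilibrium: P* = 84.5, Q* = 55.
Tax on buyers shifts demand to D = 477.5 − 5(P + 32) = 317.5 - 5P.
317.5 - 5P = -71.75 + 1.5P gives seller price Ps = 1557/26; buyers pay Pb = 1557/26 + 32 = 2389/26.
New quantity: Q = 477.5 − 5(2389/26) = 235/13.

Buyers pay 2389/26, sellers receive 1557/26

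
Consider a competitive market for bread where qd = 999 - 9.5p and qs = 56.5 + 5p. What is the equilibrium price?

Set qd = qs: 999 - 9.5p = 56.5 + 5p.
942.5 = 14.5p, so p* = 65.
q* = 999 − 9.5(65) = 381.5.

p* = 65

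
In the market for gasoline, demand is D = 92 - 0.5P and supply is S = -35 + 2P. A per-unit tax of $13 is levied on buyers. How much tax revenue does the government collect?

Pre-tax equilibrium: P* = 50.8, Q* = 66.6.
Tax on buyers shifts demand to D = 92 − 0.5(P + 13) = 85.5 - 0.5P.
85.5 - 0.5P = -35 + 2P gives seller price Ps = 48.2; buyers pay Pb = 48.2 + 13 = 61.2.
New quantity: Q = 92 − 0.5(61.2) = 61.4.
Revenue = 13 × 61.4 = 798.2.

Tax revenue = 798.2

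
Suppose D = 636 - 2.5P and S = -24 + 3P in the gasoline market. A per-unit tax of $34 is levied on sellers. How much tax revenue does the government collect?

Pre-tax equilibrium: P* = 120, Q* = 336.
Tax on sellers shifts supply to S = -24 + 3(P − 34) = -126 + 3P.
636 - 2.5P = -126 + 3P gives buyer price Pb = 1524/11; sellers receive Ps = 1524/11 − 34 = 1150/11.
New quantity: Q = 636 − 2.5(1524/11) = 3186/11.
Revenue = 34 × 3186/11 = 108324/11.

Tax revenue = 108324/11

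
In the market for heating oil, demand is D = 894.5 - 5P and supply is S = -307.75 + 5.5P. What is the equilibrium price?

Set D = S: 894.5 - 5P = -307.75 + 5.5P.
1202.25 = 10.5P, so P* = 114.5.
Q* = 894.5 − 5(114.5) = 322.

P* = 114.5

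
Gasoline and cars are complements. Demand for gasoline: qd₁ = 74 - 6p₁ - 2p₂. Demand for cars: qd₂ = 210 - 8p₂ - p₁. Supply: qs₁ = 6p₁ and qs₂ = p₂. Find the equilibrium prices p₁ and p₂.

Market 1: 74 - 6p₁ - 2p₂ = 6p₁ → 12p₁ + 2p₂ = 74.
Market 2: 9p₂ + p₁ = 210.
Eliminating p₂: 9×(1) − 2×(2) gives 106p₁ = 246, so p₁ = 123/53.
Back-substitute into (2): p₂ = (210 − 1×123/53) / 9 = 1223/53.

p₁ = 123/53, p₂ = 1223/53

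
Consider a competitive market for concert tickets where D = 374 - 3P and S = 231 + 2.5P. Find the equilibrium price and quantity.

Set D = S: 374 - 3P = 231 + 2.5P.
143 = 5.5P, so P* = 26.
Q* = 374 − 3(26) = 296.

P* = 26, Q* = 296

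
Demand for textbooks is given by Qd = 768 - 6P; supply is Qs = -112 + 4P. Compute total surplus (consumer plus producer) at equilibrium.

Equilibrium: 768 - 6P = -112 + 4P gives P* = 88, Q* = 240.
Demand choke price: P = 128; supply starts at P = 28.
CS = ½(128 − 88)(240) = 4800; PS = ½(88 − 28)(240) = 7200.

Total surplus = 12000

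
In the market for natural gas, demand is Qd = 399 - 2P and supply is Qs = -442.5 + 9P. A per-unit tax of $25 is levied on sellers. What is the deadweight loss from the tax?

Deadweight loss = 5625/11

Pre-tax equilibrium: P* = 76.5, Q* = 246.
Tax on sellers shifts supply to Qs = -442.5 + 9(P − 25) = -667.5 + 9P.
399 - 2P = -667.5 + 9P gives buyer price Pb = 2133/22; sellers receive Ps = 2133/22 − 25 = 1583/22.
New quantity: Q = 399 − 2(2133/22) = 2256/11.
DWL = ½ × 25 × (246 − 2256/11) = 5625/11.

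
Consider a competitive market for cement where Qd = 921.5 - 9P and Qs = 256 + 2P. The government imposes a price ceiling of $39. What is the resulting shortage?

Shortage = 236.5

Equilibrium price would be P* = 60.5, so the ceiling at 39 binds.
At P = 39: Qd = 921.5 − 9(39) = 570.5, Qs = 256 + 2(39) = 334.
Shortage = 570.5 − 334 = 236.5.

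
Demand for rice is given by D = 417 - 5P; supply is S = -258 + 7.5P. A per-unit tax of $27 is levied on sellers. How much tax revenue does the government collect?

Tax revenue = 1782

Pre-tax equilibrium: P* = 54, Q* = 147.
Tax on sellers shifts supply to S = -258 + 7.5(P − 27) = -460.5 + 7.5P.
417 - 5P = -460.5 + 7.5P gives buyer price Pb = 70.2; sellers receive Ps = 70.2 − 27 = 43.2.
New quantity: Q = 417 − 5(70.2) = 66.
Revenue = 27 × 66 = 1782.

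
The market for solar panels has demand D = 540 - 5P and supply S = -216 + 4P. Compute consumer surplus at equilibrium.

Equilibrium: 540 - 5P = -216 + 4P gives P* = 84, Q* = 120.
Demand choke price (D = 0): P = 108.
CS = ½(108 − 84)(120) = 1440.

Consumer surplus = 1440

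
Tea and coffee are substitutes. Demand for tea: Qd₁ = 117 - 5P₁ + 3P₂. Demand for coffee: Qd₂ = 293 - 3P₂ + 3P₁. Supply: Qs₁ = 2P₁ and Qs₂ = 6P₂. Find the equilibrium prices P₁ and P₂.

Market 1: 117 - 5P₁ + 3P₂ = 2P₁ → 7P₁ - 3P₂ = 117.
Market 2: 9P₂ - 3P₁ = 293.
Eliminating P₂: 9×(1) + 3×(2) gives 54P₁ = 1932, so P₁ = 322/9.
Back-substitute into (2): P₂ = (293 + 3×322/9) / 9 = 1201/27.

P₁ = 322/9, P₂ = 1201/27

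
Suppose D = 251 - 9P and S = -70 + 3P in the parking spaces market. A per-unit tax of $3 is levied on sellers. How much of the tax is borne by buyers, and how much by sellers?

Buyers bear $0.75, sellers bear $2.25

Pre-tax equilibrium: P* = 26.75, Q* = 10.25.
Tax on sellers shifts supply to S = -70 + 3(P − 3) = -79 + 3P.
251 - 9P = -79 + 3P gives buyer price Pb = 27.5; sellers receive Ps = 27.5 − 3 = 24.5.
New quantity: Q = 251 − 9(27.5) = 3.5.
Buyer burden = 27.5 − 26.75 = 0.75; seller burden = 26.75 − 24.5 = 2.25.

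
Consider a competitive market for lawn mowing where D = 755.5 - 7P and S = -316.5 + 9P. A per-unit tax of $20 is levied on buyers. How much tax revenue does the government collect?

Tax revenue = 4155

Pre-tax equilibrium: P* = 67, Q* = 286.5.
Tax on buyers shifts demand to D = 755.5 − 7(P + 20) = 615.5 - 7P.
615.5 - 7P = -316.5 + 9P gives seller price Ps = 58.25; buyers pay Pb = 58.25 + 20 = 78.25.
New quantity: Q = 755.5 − 7(78.25) = 207.75.
Revenue = 20 × 207.75 = 4155.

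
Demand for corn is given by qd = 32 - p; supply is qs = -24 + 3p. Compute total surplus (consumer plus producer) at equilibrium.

Total surplus = 216

Equilibrium: 32 - p = -24 + 3p gives p* = 14, q* = 18.
Demand choke price: p = 32; supply starts at p = 8.
CS = ½(32 − 14)(18) = 162; PS = ½(14 − 8)(18) = 54.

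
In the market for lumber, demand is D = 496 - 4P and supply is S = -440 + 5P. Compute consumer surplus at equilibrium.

Consumer surplus = 800

Equilibrium: 496 - 4P = -440 + 5P gives P* = 104, Q* = 80.
Demand choke price (D = 0): P = 124.
CS = ½(124 − 104)(80) = 800.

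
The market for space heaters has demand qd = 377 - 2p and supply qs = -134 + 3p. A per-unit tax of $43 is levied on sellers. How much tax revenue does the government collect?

Tax revenue = 5203

Pre-tax equilibrium: p* = 102.2, q* = 172.6.
Tax on sellers shifts supply to qs = -134 + 3(p − 43) = -263 + 3p.
377 - 2p = -263 + 3p gives buyer price pb = 128; sellers receive ps = 128 − 43 = 85.
New quantity: q = 377 − 2(128) = 121.
Revenue = 43 × 121 = 5203.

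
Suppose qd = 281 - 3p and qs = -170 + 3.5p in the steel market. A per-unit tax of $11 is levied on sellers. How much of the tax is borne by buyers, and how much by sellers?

Buyers bear 77/13, sellers bear 66/13

Pre-tax equilibrium: p* = 902/13, q* = 947/13.
Tax on sellers shifts supply to qs = -170 + 3.5(p − 11) = -208.5 + 3.5p.
281 - 3p = -208.5 + 3.5p gives buyer price pb = 979/13; sellers receive ps = 979/13 − 11 = 836/13.
New quantity: q = 281 − 3(979/13) = 716/13.
Buyer burden = 979/13 − 902/13 = 77/13; seller burden = 902/13 − 836/13 = 66/13.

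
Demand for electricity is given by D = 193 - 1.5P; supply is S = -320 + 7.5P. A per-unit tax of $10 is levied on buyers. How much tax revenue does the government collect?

Pre-tax equilibrium: P* = 57, Q* = 107.5.
Tax on buyers shifts demand to D = 193 − 1.5(P + 10) = 178 - 1.5P.
178 - 1.5P = -320 + 7.5P gives seller price Ps = 166/3; buyers pay Pb = 166/3 + 10 = 196/3.
New quantity: Q = 193 − 1.5(196/3) = 95.
Revenue = 10 × 95 = 950.

Tax revenue = 950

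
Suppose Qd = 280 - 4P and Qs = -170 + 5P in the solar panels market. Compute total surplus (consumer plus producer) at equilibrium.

Equilibrium: 280 - 4P = -170 + 5P gives P* = 50, Q* = 80.
Demand choke price: P = 70; supply starts at P = 34.
CS = ½(70 − 50)(80) = 800; PS = ½(50 − 34)(80) = 640.

Total surplus = 1440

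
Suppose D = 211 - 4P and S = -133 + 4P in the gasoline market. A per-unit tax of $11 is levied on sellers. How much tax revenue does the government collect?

Pre-tax equilibrium: P* = 43, Q* = 39.
Tax on sellers shifts supply to S = -133 + 4(P − 11) = -177 + 4P.
211 - 4P = -177 + 4P gives buyer price Pb = 48.5; sellers receive Ps = 48.5 − 11 = 37.5.
New quantity: Q = 211 − 4(48.5) = 17.
Revenue = 11 × 17 = 187.

Tax revenue = 187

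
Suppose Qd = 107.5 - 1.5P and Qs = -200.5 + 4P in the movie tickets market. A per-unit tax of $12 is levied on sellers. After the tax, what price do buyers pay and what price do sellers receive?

Buyers pay 712/11, sellers receive 580/11

Pre-tax equilibrium: P* = 56, Q* = 23.5.
Tax on sellers shifts supply to Qs = -200.5 + 4(P − 12) = -248.5 + 4P.
107.5 - 1.5P = -248.5 + 4P gives buyer price Pb = 712/11; sellers receive Ps = 712/11 − 12 = 580/11.
New quantity: Q = 107.5 − 1.5(712/11) = 229/22.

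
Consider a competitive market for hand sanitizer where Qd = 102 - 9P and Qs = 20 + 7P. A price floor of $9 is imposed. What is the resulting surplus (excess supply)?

Surplus = 62

Equilibrium price would be P* = 5.125, so the floor at 9 binds.
At P = 9: Qd = 21, Qs = 83.
Surplus = 83 − 21 = 62.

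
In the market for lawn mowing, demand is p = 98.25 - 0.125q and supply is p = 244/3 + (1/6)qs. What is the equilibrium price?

Set the two price expressions equal: 98.25 - 0.125q = 244/3 + (1/6)q.
203/12 = (7/24)q, so q* = 58.
p* = 98.25 − (0.125)(58) = 91.

p* = 91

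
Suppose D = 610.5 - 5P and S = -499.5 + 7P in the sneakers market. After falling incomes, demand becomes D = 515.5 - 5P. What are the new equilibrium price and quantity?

Original equilibrium: P* = 92.5, Q* = 148.
New equilibrium: 515.5 - 5P = -499.5 + 7P, so 1015 = 12P and P' = 1015/12; Q' = 515.5 − 5(1015/12) = 1111/12.

P' = 1015/12, Q' = 1111/12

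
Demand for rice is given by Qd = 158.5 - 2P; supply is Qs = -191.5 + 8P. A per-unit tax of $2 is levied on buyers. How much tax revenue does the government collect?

Pre-tax equilibrium: P* = 35, Q* = 88.5.
Tax on buyers shifts demand to Qd = 158.5 − 2(P + 2) = 154.5 - 2P.
154.5 - 2P = -191.5 + 8P gives seller price Ps = 34.6; buyers pay Pb = 34.6 + 2 = 36.6.
New quantity: Q = 158.5 − 2(36.6) = 85.3.
Revenue = 2 × 85.3 = 170.6.

Tax revenue = 170.6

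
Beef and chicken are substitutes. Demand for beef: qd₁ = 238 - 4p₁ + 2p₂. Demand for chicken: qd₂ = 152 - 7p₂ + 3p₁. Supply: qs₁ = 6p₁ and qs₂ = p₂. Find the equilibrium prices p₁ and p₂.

Market 1: 238 - 4p₁ + 2p₂ = 6p₁ → 10p₁ - 2p₂ = 238.
Market 2: 8p₂ - 3p₁ = 152.
Eliminating p₂: 8×(1) + 2×(2) gives 74p₁ = 2208, so p₁ = 1104/37.
Back-substitute into (2): p₂ = (152 + 3×1104/37) / 8 = 1117/37.

p₁ = 1104/37, p₂ = 1117/37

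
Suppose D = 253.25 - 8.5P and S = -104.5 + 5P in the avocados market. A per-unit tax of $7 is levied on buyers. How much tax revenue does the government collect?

Pre-tax equilibrium: P* = 26.5, Q* = 28.
Tax on buyers shifts demand to D = 253.25 − 8.5(P + 7) = 193.75 - 8.5P.
193.75 - 8.5P = -104.5 + 5P gives seller price Ps = 1193/54; buyers pay Pb = 1193/54 + 7 = 1571/54.
New quantity: Q = 253.25 − 8.5(1571/54) = 161/27.
Revenue = 7 × 161/27 = 1127/27.

Tax revenue = 1127/27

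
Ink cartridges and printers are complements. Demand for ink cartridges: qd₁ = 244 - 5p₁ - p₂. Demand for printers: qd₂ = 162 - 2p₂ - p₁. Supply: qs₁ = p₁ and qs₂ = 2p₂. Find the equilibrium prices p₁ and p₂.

p₁ = 814/23, p₂ = 728/23

Market 1: 244 - 5p₁ - p₂ = p₁ → 6p₁ + p₂ = 244.
Market 2: 4p₂ + p₁ = 162.
Eliminating p₂: 4×(1) − 1×(2) gives 23p₁ = 814, so p₁ = 814/23.
Back-substitute into (2): p₂ = (162 − 1×814/23) / 4 = 728/23.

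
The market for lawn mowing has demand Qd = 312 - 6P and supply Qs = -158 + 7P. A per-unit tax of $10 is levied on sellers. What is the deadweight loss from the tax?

Deadweight loss = 2100/13

Pre-tax equilibrium: P* = 470/13, Q* = 1236/13.
Tax on sellers shifts supply to Qs = -158 + 7(P − 10) = -228 + 7P.
312 - 6P = -228 + 7P gives buyer price Pb = 540/13; sellers receive Ps = 540/13 − 10 = 410/13.
New quantity: Q = 312 − 6(540/13) = 816/13.
DWL = ½ × 10 × (1236/13 − 816/13) = 2100/13.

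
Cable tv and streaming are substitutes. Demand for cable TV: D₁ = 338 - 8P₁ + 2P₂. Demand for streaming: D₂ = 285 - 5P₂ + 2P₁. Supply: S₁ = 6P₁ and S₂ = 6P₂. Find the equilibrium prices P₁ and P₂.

Market 1: 338 - 8P₁ + 2P₂ = 6P₁ → 14P₁ - 2P₂ = 338.
Market 2: 11P₂ - 2P₁ = 285.
Eliminating P₂: 11×(1) + 2×(2) gives 150P₁ = 4288, so P₁ = 2144/75.
Back-substitute into (2): P₂ = (285 + 2×2144/75) / 11 = 2333/75.

P₁ = 2144/75, P₂ = 2333/75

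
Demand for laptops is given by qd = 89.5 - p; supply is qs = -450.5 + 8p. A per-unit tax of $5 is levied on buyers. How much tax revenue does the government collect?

Pre-tax equilibrium: p* = 60, q* = 29.5.
Tax on buyers shifts demand to qd = 89.5 − 1(p + 5) = 84.5 - p.
84.5 - p = -450.5 + 8p gives seller price ps = 535/9; buyers pay pb = 535/9 + 5 = 580/9.
New quantity: q = 89.5 − 1(580/9) = 451/18.
Revenue = 5 × 451/18 = 2255/18.

Tax revenue = 2255/18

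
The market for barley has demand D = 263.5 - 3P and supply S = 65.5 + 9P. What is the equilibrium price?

P* = 16.5

Set D = S: 263.5 - 3P = 65.5 + 9P.
198 = 12P, so P* = 16.5.
Q* = 263.5 − 3(16.5) = 214.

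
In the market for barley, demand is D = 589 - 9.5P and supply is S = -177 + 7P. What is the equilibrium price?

P* = 1532/33

Set D = S: 589 - 9.5P = -177 + 7P.
766 = 16.5P, so P* = 1532/33.
Q* = 589 − 9.5(1532/33) = 4883/33.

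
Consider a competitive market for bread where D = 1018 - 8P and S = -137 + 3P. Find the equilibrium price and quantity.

P* = 105, Q* = 178

Set D = S: 1018 - 8P = -137 + 3P.
1155 = 11P, so P* = 105.
Q* = 1018 − 8(105) = 178.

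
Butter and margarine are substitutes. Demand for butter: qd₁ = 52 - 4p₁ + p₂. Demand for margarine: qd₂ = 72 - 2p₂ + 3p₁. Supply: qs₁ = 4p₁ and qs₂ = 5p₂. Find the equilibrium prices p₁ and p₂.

Market 1: 52 - 4p₁ + p₂ = 4p₁ → 8p₁ - p₂ = 52.
Market 2: 7p₂ - 3p₁ = 72.
Eliminating p₂: 7×(1) + 1×(2) gives 53p₁ = 436, so p₁ = 436/53.
Back-substitute into (2): p₂ = (72 + 3×436/53) / 7 = 732/53.

p₁ = 436/53, p₂ = 732/53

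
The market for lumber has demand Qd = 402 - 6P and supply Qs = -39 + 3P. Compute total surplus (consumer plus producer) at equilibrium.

Equilibrium: 402 - 6P = -39 + 3P gives P* = 49, Q* = 108.
Demand choke price: P = 67; supply starts at P = 13.
CS = ½(67 − 49)(108) = 972; PS = ½(49 − 13)(108) = 1944.

Total surplus = 2916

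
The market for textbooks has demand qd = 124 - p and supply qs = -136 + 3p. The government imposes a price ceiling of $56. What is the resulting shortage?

Shortage = 36

Equilibrium price would be p* = 65, so the ceiling at 56 binds.
At p = 56: qd = 124 − 1(56) = 68, qs = -136 + 3(56) = 32.
Shortage = 68 − 32 = 36.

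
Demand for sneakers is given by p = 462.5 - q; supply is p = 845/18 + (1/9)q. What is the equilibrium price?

Set the two price expressions equal: 462.5 - q = 845/18 + (1/9)q.
3740/9 = (10/9)q, so q* = 374.
p* = 462.5 − (1)(374) = 88.5.

p* = 88.5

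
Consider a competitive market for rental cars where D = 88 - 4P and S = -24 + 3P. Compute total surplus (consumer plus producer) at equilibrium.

Total surplus = 168

Equilibrium: 88 - 4P = -24 + 3P gives P* = 16, Q* = 24.
Demand choke price: P = 22; supply starts at P = 8.
CS = ½(22 − 16)(24) = 72; PS = ½(16 − 8)(24) = 96.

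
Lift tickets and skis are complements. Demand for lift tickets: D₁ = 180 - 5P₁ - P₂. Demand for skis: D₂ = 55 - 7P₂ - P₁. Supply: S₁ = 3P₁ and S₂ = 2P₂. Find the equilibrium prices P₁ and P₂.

Market 1: 180 - 5P₁ - P₂ = 3P₁ → 8P₁ + P₂ = 180.
Market 2: 9P₂ + P₁ = 55.
Eliminating P₂: 9×(1) − 1×(2) gives 71P₁ = 1565, so P₁ = 1565/71.
Back-substitute into (2): P₂ = (55 − 1×1565/71) / 9 = 260/71.

P₁ = 1565/71, P₂ = 260/71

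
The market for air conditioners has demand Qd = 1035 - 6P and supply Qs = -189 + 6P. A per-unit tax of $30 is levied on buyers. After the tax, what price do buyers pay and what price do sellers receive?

Buyers pay $117, sellers receive $87

Pre-tax equilibrium: P* = 102, Q* = 423.
Tax on buyers shifts demand to Qd = 1035 − 6(P + 30) = 855 - 6P.
855 - 6P = -189 + 6P gives seller price Ps = 87; buyers pay Pb = 87 + 30 = 117.
New quantity: Q = 1035 − 6(117) = 333.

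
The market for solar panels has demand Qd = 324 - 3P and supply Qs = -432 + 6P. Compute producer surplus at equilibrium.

Producer surplus = 432

Equilibrium: 324 - 3P = -432 + 6P gives P* = 84, Q* = 72.
Supply starts at P = 72 (where Qs = 0).
PS = ½(84 − 72)(72) = 432.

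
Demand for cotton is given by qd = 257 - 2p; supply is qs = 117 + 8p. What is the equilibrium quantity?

Set qd = qs: 257 - 2p = 117 + 8p.
140 = 10p, so p* = 14.
q* = 257 − 2(14) = 229.

q* = 229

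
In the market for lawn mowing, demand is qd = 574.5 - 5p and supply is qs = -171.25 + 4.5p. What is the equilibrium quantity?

Set qd = qs: 574.5 - 5p = -171.25 + 4.5p.
745.75 = 9.5p, so p* = 78.5.
q* = 574.5 − 5(78.5) = 182.

q* = 182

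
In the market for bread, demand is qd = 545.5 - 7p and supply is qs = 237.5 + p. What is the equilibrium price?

Set qd = qs: 545.5 - 7p = 237.5 + p.
308 = 8p, so p* = 38.5.
q* = 545.5 − 7(38.5) = 276.

p* = 38.5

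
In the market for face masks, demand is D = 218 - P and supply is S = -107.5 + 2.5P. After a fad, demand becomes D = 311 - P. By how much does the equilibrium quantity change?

ΔQ = 465/7

Original equilibrium: P* = 93, Q* = 125.
New equilibrium: 311 - P = -107.5 + 2.5P, so 418.5 = 3.5P and P' = 837/7; Q' = 311 − 1(837/7) = 1340/7.
Change in quantity: 1340/7 − 125 = 465/7.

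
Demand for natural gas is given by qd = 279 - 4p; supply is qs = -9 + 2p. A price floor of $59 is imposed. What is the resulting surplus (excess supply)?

Surplus = 66

Equilibrium price would be p* = 48, so the floor at 59 binds.
At p = 59: qd = 43, qs = 109.
Surplus = 109 − 43 = 66.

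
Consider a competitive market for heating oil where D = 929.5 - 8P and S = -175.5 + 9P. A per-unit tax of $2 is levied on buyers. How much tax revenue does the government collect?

Tax revenue = 13635/17

Pre-tax equilibrium: P* = 65, Q* = 409.5.
Tax on buyers shifts demand to D = 929.5 − 8(P + 2) = 913.5 - 8P.
913.5 - 8P = -175.5 + 9P gives seller price Ps = 1089/17; buyers pay Pb = 1089/17 + 2 = 1123/17.
New quantity: Q = 929.5 − 8(1123/17) = 13635/34.
Revenue = 2 × 13635/34 = 13635/17.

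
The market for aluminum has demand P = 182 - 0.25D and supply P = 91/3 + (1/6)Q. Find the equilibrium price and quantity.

P* = 91, Q* = 364

Set the two price expressions equal: 182 - 0.25Q = 91/3 + (1/6)Q.
455/3 = (5/12)Q, so Q* = 364.
P* = 182 − (0.25)(364) = 91.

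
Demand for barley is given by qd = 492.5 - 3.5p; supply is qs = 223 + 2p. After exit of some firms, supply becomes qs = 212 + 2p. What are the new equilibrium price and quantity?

Original equilibrium: p* = 49, q* = 321.
New equilibrium: 492.5 - 3.5p = 212 + 2p, so 280.5 = 5.5p and p' = 51; q' = 492.5 − 3.5(51) = 314.

p' = 51, q' = 314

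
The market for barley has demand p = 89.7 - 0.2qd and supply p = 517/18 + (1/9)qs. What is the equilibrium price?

Set the two price expressions equal: 89.7 - 0.2q = 517/18 + (1/9)q.
2744/45 = (14/45)q, so q* = 196.
p* = 89.7 − (0.2)(196) = 50.5.

p* = 50.5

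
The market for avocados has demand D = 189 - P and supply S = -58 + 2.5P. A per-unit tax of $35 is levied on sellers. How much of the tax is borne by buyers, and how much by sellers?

Pre-tax equilibrium: P* = 494/7, Q* = 829/7.
Tax on sellers shifts supply to S = -58 + 2.5(P − 35) = -145.5 + 2.5P.
189 - P = -145.5 + 2.5P gives buyer price Pb = 669/7; sellers receive Ps = 669/7 − 35 = 424/7.
New quantity: Q = 189 − 1(669/7) = 654/7.
Buyer burden = 669/7 − 494/7 = 25; seller burden = 494/7 − 424/7 = 10.

Buyers bear $25, sellers bear $10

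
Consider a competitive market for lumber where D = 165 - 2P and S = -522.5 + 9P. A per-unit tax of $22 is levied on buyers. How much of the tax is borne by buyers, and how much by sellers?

Pre-tax equilibrium: P* = 62.5, Q* = 40.
Tax on buyers shifts demand to D = 165 − 2(P + 22) = 121 - 2P.
121 - 2P = -522.5 + 9P gives seller price Ps = 58.5; buyers pay Pb = 58.5 + 22 = 80.5.
New quantity: Q = 165 − 2(80.5) = 4.
Buyer burden = 80.5 − 62.5 = 18; seller burden = 62.5 − 58.5 = 4.

Buyers bear $18, sellers bear $4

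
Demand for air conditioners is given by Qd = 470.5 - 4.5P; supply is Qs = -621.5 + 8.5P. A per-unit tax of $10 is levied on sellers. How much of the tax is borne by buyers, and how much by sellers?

Buyers bear 85/13, sellers bear 45/13

Pre-tax equilibrium: P* = 84, Q* = 92.5.
Tax on sellers shifts supply to Qs = -621.5 + 8.5(P − 10) = -706.5 + 8.5P.
470.5 - 4.5P = -706.5 + 8.5P gives buyer price Pb = 1177/13; sellers receive Ps = 1177/13 − 10 = 1047/13.
New quantity: Q = 470.5 − 4.5(1177/13) = 820/13.
Buyer burden = 1177/13 − 84 = 85/13; seller burden = 84 − 1047/13 = 45/13.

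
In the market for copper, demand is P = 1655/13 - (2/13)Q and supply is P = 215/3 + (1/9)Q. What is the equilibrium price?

P* = 95

Set the two price expressions equal: 1655/13 - (2/13)Q = 215/3 + (1/9)Q.
2170/39 = (31/117)Q, so Q* = 210.
P* = 1655/13 − (2/13)(210) = 95.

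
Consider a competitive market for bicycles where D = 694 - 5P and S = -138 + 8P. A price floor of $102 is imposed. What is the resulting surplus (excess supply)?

Equilibrium price would be P* = 64, so the floor at 102 binds.
At P = 102: D = 184, S = 678.
Surplus = 678 − 184 = 494.

Surplus = 494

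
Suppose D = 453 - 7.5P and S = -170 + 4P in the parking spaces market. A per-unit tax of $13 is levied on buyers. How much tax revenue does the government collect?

Tax revenue = 3822/23

Pre-tax equilibrium: P* = 1246/23, Q* = 1074/23.
Tax on buyers shifts demand to D = 453 − 7.5(P + 13) = 355.5 - 7.5P.
355.5 - 7.5P = -170 + 4P gives seller price Ps = 1051/23; buyers pay Pb = 1051/23 + 13 = 1350/23.
New quantity: Q = 453 − 7.5(1350/23) = 294/23.
Revenue = 13 × 294/23 = 3822/23.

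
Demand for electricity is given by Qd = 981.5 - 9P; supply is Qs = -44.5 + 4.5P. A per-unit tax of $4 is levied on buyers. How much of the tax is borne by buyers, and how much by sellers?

Buyers bear 4/3, sellers bear 8/3

Pre-tax equilibrium: P* = 76, Q* = 297.5.
Tax on buyers shifts demand to Qd = 981.5 − 9(P + 4) = 945.5 - 9P.
945.5 - 9P = -44.5 + 4.5P gives seller price Ps = 220/3; buyers pay Pb = 220/3 + 4 = 232/3.
New quantity: Q = 981.5 − 9(232/3) = 285.5.
Buyer burden = 232/3 − 76 = 4/3; seller burden = 76 − 220/3 = 8/3.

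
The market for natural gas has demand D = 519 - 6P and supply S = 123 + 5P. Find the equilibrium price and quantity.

Set D = S: 519 - 6P = 123 + 5P.
396 = 11P, so P* = 36.
Q* = 519 − 6(36) = 303.

P* = 36, Q* = 303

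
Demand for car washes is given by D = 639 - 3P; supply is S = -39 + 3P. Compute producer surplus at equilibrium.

Equilibrium: 639 - 3P = -39 + 3P gives P* = 113, Q* = 300.
Supply starts at P = 13 (where S = 0).
PS = ½(113 − 13)(300) = 15000.

Producer surplus = 15000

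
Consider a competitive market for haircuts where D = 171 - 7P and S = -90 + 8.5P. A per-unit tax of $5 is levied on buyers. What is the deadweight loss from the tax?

Pre-tax equilibrium: P* = 522/31, Q* = 1647/31.
Tax on buyers shifts demand to D = 171 − 7(P + 5) = 136 - 7P.
136 - 7P = -90 + 8.5P gives seller price Ps = 452/31; buyers pay Pb = 452/31 + 5 = 607/31.
New quantity: Q = 171 − 7(607/31) = 1052/31.
DWL = ½ × 5 × (1647/31 − 1052/31) = 2975/62.

Deadweight loss = 2975/62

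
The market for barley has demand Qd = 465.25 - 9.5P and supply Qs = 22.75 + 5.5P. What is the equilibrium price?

Set Qd = Qs: 465.25 - 9.5P = 22.75 + 5.5P.
442.5 = 15P, so P* = 29.5.
Q* = 465.25 − 9.5(29.5) = 185.

P* = 29.5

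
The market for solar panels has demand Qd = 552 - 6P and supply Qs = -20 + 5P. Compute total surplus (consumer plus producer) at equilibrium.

Equilibrium: 552 - 6P = -20 + 5P gives P* = 52, Q* = 240.
Demand choke price: P = 92; supply starts at P = 4.
CS = ½(92 − 52)(240) = 4800; PS = ½(52 − 4)(240) = 5760.

Total surplus = 10560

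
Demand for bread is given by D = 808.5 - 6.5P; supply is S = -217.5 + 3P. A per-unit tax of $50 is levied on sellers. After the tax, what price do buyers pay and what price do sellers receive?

Pre-tax equilibrium: P* = 108, Q* = 106.5.
Tax on sellers shifts supply to S = -217.5 + 3(P − 50) = -367.5 + 3P.
808.5 - 6.5P = -367.5 + 3P gives buyer price Pb = 2352/19; sellers receive Ps = 2352/19 − 50 = 1402/19.
New quantity: Q = 808.5 − 6.5(2352/19) = 147/38.

Buyers pay 2352/19, sellers receive 1402/19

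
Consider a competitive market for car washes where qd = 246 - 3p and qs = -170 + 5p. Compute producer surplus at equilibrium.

Equilibrium: 246 - 3p = -170 + 5p gives p* = 52, q* = 90.
Supply starts at p = 34 (where qs = 0).
PS = ½(52 − 34)(90) = 810.

Producer surplus = 810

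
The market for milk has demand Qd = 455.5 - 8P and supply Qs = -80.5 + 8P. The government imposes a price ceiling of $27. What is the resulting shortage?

Shortage = 104

Equilibrium price would be P* = 33.5, so the ceiling at 27 binds.
At P = 27: Qd = 455.5 − 8(27) = 239.5, Qs = -80.5 + 8(27) = 135.5.
Shortage = 239.5 − 135.5 = 104.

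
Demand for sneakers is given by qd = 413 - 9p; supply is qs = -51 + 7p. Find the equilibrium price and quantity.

p* = 29, q* = 152

Set qd = qs: 413 - 9p = -51 + 7p.
464 = 16p, so p* = 29.
q* = 413 − 9(29) = 152.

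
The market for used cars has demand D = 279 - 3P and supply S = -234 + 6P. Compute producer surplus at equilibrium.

Producer surplus = 972

Equilibrium: 279 - 3P = -234 + 6P gives P* = 57, Q* = 108.
Supply starts at P = 39 (where S = 0).
PS = ½(57 − 39)(108) = 972.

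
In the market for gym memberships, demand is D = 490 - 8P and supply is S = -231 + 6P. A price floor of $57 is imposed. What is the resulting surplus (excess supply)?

Surplus = 77

Equilibrium price would be P* = 51.5, so the floor at 57 binds.
At P = 57: D = 34, S = 111.
Surplus = 111 − 34 = 77.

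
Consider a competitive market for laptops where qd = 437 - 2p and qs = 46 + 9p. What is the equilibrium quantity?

Set qd = qs: 437 - 2p = 46 + 9p.
391 = 11p, so p* = 391/11.
q* = 437 − 2(391/11) = 4025/11.

q* = 4025/11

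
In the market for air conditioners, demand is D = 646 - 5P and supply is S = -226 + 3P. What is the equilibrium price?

Set D = S: 646 - 5P = -226 + 3P.
872 = 8P, so P* = 109.
Q* = 646 − 5(109) = 101.

P* = 109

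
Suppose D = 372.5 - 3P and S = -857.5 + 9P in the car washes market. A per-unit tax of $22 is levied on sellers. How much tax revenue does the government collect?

Pre-tax equilibrium: P* = 102.5, Q* = 65.
Tax on sellers shifts supply to S = -857.5 + 9(P − 22) = -1055.5 + 9P.
372.5 - 3P = -1055.5 + 9P gives buyer price Pb = 119; sellers receive Ps = 119 − 22 = 97.
New quantity: Q = 372.5 − 3(119) = 15.5.
Revenue = 22 × 15.5 = 341.

Tax revenue = 341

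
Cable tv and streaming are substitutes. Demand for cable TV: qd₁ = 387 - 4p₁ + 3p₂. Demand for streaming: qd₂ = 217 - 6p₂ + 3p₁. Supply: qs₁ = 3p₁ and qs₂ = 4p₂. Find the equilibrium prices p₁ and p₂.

Market 1: 387 - 4p₁ + 3p₂ = 3p₁ → 7p₁ - 3p₂ = 387.
Market 2: 10p₂ - 3p₁ = 217.
Eliminating p₂: 10×(1) + 3×(2) gives 61p₁ = 4521, so p₁ = 4521/61.
Back-substitute into (2): p₂ = (217 + 3×4521/61) / 10 = 2680/61.

p₁ = 4521/61, p₂ = 2680/61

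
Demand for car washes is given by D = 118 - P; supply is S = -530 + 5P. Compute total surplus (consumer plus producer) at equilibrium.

Equilibrium: 118 - P = -530 + 5P gives P* = 108, Q* = 10.
Demand choke price: P = 118; supply starts at P = 106.
CS = ½(118 − 108)(10) = 50; PS = ½(108 − 106)(10) = 10.

Total surplus = 60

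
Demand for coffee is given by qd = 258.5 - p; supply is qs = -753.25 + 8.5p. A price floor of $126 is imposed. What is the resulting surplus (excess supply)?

Surplus = 185.25

Equilibrium price would be p* = 106.5, so the floor at 126 binds.
At p = 126: qd = 132.5, qs = 317.75.
Surplus = 317.75 − 132.5 = 185.25.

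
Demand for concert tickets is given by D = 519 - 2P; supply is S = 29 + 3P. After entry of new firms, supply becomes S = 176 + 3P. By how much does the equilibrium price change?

ΔP = -29.4

Original equilibrium: P* = 98, Q* = 323.
New equilibrium: 519 - 2P = 176 + 3P, so 343 = 5P and P' = 68.6; Q' = 519 − 2(68.6) = 381.8.
Change in price: 68.6 − 98 = -29.4.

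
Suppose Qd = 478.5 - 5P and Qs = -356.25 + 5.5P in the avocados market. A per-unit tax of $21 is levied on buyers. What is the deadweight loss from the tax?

Pre-tax equilibrium: P* = 79.5, Q* = 81.
Tax on buyers shifts demand to Qd = 478.5 − 5(P + 21) = 373.5 - 5P.
373.5 - 5P = -356.25 + 5.5P gives seller price Ps = 69.5; buyers pay Pb = 69.5 + 21 = 90.5.
New quantity: Q = 478.5 − 5(90.5) = 26.
DWL = ½ × 21 × (81 − 26) = 577.5.

Deadweight loss = 577.5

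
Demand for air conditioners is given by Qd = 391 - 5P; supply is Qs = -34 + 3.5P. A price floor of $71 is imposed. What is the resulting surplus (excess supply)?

Surplus = 178.5

Equilibrium price would be P* = 50, so the floor at 71 binds.
At P = 71: Qd = 36, Qs = 214.5.
Surplus = 214.5 − 36 = 178.5.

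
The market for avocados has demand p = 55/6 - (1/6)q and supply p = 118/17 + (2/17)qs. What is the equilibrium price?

Set the two price expressions equal: 55/6 - (1/6)q = 118/17 + (2/17)q.
227/102 = (29/102)q, so q* = 227/29.
p* = 55/6 − (1/6)(227/29) = 228/29.

p* = 228/29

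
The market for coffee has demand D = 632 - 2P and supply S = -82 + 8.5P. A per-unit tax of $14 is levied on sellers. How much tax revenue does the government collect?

Pre-tax equilibrium: P* = 68, Q* = 496.
Tax on sellers shifts supply to S = -82 + 8.5(P − 14) = -201 + 8.5P.
632 - 2P = -201 + 8.5P gives buyer price Pb = 238/3; sellers receive Ps = 238/3 − 14 = 196/3.
New quantity: Q = 632 − 2(238/3) = 1420/3.
Revenue = 14 × 1420/3 = 19880/3.

Tax revenue = 19880/3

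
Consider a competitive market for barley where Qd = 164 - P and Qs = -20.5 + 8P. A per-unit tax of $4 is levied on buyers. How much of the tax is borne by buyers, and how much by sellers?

Buyers bear 32/9, sellers bear 4/9

Pre-tax equilibrium: P* = 20.5, Q* = 143.5.
Tax on buyers shifts demand to Qd = 164 − 1(P + 4) = 160 - P.
160 - P = -20.5 + 8P gives seller price Ps = 361/18; buyers pay Pb = 361/18 + 4 = 433/18.
New quantity: Q = 164 − 1(433/18) = 2519/18.
Buyer burden = 433/18 − 20.5 = 32/9; seller burden = 20.5 − 361/18 = 4/9.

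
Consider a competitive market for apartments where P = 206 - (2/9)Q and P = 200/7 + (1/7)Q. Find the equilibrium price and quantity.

Set the two price expressions equal: 206 - (2/9)Q = 200/7 + (1/7)Q.
1242/7 = (23/63)Q, so Q* = 486.
P* = 206 − (2/9)(486) = 98.

P* = 98, Q* = 486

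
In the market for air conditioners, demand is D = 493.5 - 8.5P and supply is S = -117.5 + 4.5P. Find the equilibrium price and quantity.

P* = 47, Q* = 94

Set D = S: 493.5 - 8.5P = -117.5 + 4.5P.
611 = 13P, so P* = 47.
Q* = 493.5 − 8.5(47) = 94.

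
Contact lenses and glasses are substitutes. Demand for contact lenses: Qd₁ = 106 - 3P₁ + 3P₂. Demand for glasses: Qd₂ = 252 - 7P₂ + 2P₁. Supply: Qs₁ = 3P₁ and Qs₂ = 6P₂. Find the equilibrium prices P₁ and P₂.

Market 1: 106 - 3P₁ + 3P₂ = 3P₁ → 6P₁ - 3P₂ = 106.
Market 2: 13P₂ - 2P₁ = 252.
Eliminating P₂: 13×(1) + 3×(2) gives 72P₁ = 2134, so P₁ = 1067/36.
Back-substitute into (2): P₂ = (252 + 2×1067/36) / 13 = 431/18.

P₁ = 1067/36, P₂ = 431/18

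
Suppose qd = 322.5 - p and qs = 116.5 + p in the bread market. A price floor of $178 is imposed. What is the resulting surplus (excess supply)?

Equilibrium price would be p* = 103, so the floor at 178 binds.
At p = 178: qd = 144.5, qs = 294.5.
Surplus = 294.5 − 144.5 = 150.

Surplus = 150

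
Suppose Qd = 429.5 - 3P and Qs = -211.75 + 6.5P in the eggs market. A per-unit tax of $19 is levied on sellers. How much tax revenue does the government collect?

Tax revenue = 3572

Pre-tax equilibrium: P* = 67.5, Q* = 227.
Tax on sellers shifts supply to Qs = -211.75 + 6.5(P − 19) = -335.25 + 6.5P.
429.5 - 3P = -335.25 + 6.5P gives buyer price Pb = 80.5; sellers receive Ps = 80.5 − 19 = 61.5.
New quantity: Q = 429.5 − 3(80.5) = 188.
Revenue = 19 × 188 = 3572.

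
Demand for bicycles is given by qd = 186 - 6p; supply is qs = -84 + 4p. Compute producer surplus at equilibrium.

Producer surplus = 72

Equilibrium: 186 - 6p = -84 + 4p gives p* = 27, q* = 24.
Supply starts at p = 21 (where qs = 0).
PS = ½(27 − 21)(24) = 72.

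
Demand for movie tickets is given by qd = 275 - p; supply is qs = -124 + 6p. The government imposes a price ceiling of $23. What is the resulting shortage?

Equilibrium price would be p* = 57, so the ceiling at 23 binds.
At p = 23: qd = 275 − 1(23) = 252, qs = -124 + 6(23) = 14.
Shortage = 252 − 14 = 238.

Shortage = 238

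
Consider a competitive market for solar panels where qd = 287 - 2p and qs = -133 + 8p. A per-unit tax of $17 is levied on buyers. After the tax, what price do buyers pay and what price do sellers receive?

Buyers pay $55.6, sellers receive $38.6

Pre-tax equilibrium: p* = 42, q* = 203.
Tax on buyers shifts demand to qd = 287 − 2(p + 17) = 253 - 2p.
253 - 2p = -133 + 8p gives seller price ps = 38.6; buyers pay pb = 38.6 + 17 = 55.6.
New quantity: q = 287 − 2(55.6) = 175.8.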